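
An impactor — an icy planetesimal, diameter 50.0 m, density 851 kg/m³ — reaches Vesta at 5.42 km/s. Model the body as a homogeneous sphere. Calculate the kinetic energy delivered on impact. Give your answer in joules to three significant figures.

E ≈ 8.18 × 10^14 J

v = 5420 m/s.
Mass m = (π/6) ρ d³ = (π/6) × 851 × (50)³ = 5.570 × 10^7 kg
E = ½ m v² = 0.5 × 5.570 × 10^7 × (5420)² = 8.181 × 10^14 J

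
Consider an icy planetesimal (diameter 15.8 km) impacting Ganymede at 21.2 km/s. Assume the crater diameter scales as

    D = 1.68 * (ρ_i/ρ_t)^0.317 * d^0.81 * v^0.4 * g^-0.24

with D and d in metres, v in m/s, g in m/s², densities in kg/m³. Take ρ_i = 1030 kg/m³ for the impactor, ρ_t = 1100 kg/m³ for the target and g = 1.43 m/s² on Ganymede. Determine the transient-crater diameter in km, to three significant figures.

In SI units: d = 15800 m, v = 21200 m/s.
(ρ_i/ρ_t)^0.317 = (1030/1100)^0.317 = 0.9794
d^0.81 = 15800^0.81 = 2517
v^0.4 = 21200^0.4 = 53.77
g^-0.24 = 1.43^-0.24 = 0.9177
D = 1.68 × 0.9794 × 2517 × 53.77 × 0.9177 = 2.044 × 10^5 m
   = 204.4 km

D ≈ 204 km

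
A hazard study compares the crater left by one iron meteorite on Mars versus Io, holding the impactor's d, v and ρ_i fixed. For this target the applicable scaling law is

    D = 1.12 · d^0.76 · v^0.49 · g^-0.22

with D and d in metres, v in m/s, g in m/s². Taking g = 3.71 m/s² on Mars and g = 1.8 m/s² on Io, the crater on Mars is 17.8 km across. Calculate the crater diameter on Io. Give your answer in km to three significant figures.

D ≈ 20.9 km

All impactor-dependent factors cancel in the ratio, leaving D_Io/D_Mars = (g_Io/g_Mars)^-0.22.
(1.8/3.71)^-0.22 = 0.4852^-0.22 = 1.172
D_Io = 1.172 × 17.8 km = 20.9 km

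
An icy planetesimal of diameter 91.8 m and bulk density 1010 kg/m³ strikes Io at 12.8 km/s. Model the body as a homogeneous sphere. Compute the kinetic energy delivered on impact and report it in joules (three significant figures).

v = 12800 m/s.
Mass m = (π/6) ρ d³ = (π/6) × 1010 × (91.8)³ = 4.091 × 10^8 kg
E = ½ m v² = 0.5 × 4.091 × 10^8 × (12800)² = 3.351 × 10^16 J

E ≈ 3.35 × 10^16 J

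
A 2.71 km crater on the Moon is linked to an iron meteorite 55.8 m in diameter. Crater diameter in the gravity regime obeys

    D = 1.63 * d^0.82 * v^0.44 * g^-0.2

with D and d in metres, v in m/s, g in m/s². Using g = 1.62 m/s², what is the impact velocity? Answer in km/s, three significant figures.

v ≈ 14.5 km/s

Rearranging for v: v = [D / (1.63 · 55.8^0.82 · 1.62^-0.2)]^(1/0.44).
D = 2710 m.
55.8^0.82 = 27.05
1.62^-0.2 = 0.9080
Denominator = 1.63 × 27.05 × 0.9080 = 40.04
D / 40.04 = 2710 / 40.04 = 67.68
v = 67.68^(1/0.44) = 67.68^2.2727 = 14457 m/s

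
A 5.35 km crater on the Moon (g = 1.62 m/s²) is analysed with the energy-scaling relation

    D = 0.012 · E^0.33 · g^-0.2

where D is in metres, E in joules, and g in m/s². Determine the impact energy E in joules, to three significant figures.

Rearranging: E = [D / (0.012 · g^-0.2)]^(1/0.33).
D = 5350 m.
g^-0.2 = 1.62^-0.2 = 0.9080
D / (0.012 × 0.9080) = 5350 / (0.01090) = 4.908 × 10^5
E = (4.908 × 10^5)^3.0303 = 1.759 × 10^17 J

E ≈ 1.76 × 10^17 J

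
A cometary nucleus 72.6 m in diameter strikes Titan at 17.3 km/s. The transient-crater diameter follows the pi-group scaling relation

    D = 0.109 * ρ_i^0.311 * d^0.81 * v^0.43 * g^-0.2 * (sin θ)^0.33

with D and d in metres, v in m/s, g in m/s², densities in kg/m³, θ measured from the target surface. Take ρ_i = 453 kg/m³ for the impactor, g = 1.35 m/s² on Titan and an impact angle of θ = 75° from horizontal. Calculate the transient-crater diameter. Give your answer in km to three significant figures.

In SI units: v = 17300 m/s.
ρ_i^0.311 = 453^0.311 = 6.700
d^0.81 = 72.6^0.81 = 32.16
v^0.43 = 17300^0.43 = 66.43
g^-0.2 = 1.35^-0.2 = 0.9417
(sin 75°)^0.33 = 0.9659^0.33 = 0.9886
D = 0.109 × 6.700 × 32.16 × 66.43 × 0.9417 × 0.9886 = 1452 m
   = 1.452 km

D ≈ 1.45 km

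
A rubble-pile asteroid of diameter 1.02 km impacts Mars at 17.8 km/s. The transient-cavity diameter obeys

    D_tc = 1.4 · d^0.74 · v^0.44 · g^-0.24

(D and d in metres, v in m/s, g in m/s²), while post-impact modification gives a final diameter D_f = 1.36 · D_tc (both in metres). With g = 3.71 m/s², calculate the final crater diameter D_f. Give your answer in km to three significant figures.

D_f ≈ 17.4 km

In SI: d = 1020 m, v = 17800 m/s.
d^0.74 = 1020^0.74 = 168.4
v^0.44 = 17800^0.44 = 74.16
g^-0.24 = 3.71^-0.24 = 0.7300
D_tc = 1.4 × 168.4 × 74.16 × 0.7300 = 12760 m
D_f = 1.36 × 12760 = 17354 m
     = 17.35 km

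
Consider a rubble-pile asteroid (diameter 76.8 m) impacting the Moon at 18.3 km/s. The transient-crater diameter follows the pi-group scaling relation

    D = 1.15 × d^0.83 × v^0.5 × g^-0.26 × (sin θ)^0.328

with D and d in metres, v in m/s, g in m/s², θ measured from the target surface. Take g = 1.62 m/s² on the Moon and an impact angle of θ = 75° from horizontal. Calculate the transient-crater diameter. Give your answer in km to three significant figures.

In SI units: v = 18300 m/s.
d^0.83 = 76.8^0.83 = 36.72
v^0.5 = 18300^0.5 = 135.3
g^-0.26 = 1.62^-0.26 = 0.8821
(sin 75°)^0.328 = 0.9659^0.328 = 0.9887
D = 1.15 × 36.72 × 135.3 × 0.8821 × 0.9887 = 4983 m
   = 4.983 km

D ≈ 4.98 km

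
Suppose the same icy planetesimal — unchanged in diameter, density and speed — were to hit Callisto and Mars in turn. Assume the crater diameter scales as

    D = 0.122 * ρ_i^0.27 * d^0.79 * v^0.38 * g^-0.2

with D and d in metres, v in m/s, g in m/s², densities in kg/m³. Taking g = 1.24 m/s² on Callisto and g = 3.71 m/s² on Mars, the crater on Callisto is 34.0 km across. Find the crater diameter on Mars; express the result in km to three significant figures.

D ≈ 27.3 km

All impactor-dependent factors cancel in the ratio, leaving D_Mars/D_Callisto = (g_Mars/g_Callisto)^-0.2.
(3.71/1.24)^-0.2 = 2.992^-0.2 = 0.8032
D_Mars = 0.8032 × 34.0 km = 27.3 km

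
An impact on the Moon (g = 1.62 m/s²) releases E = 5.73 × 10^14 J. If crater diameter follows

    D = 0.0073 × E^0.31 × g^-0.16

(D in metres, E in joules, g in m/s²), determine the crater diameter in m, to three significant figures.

D ≈ 254 m

E^0.31 = (5.73 × 10^14)^0.31 = 3.759 × 10^4
g^-0.16 = 1.62^-0.16 = 0.9257
D = 0.0073 × 3.759 × 10^4 × 0.9257 = 254.0 m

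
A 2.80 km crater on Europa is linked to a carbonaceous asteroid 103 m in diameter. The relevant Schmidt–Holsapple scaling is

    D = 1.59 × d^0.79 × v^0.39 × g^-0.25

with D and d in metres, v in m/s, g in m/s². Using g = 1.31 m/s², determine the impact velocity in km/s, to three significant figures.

Rearranging for v: v = [D / (1.59 · 103^0.79 · 1.31^-0.25)]^(1/0.39).
D = 2800 m.
103^0.79 = 38.92
1.31^-0.25 = 0.9347
Denominator = 1.59 × 38.92 × 0.9347 = 57.84
D / 57.84 = 2800 / 57.84 = 48.41
v = 48.41^(1/0.39) = 48.41^2.5641 = 20909 m/s

v ≈ 20.9 km/s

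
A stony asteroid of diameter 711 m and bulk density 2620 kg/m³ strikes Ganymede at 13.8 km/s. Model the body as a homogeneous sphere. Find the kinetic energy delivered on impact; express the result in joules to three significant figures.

v = 13800 m/s.
Mass m = (π/6) ρ d³ = (π/6) × 2620 × (711)³ = 4.931 × 10^11 kg
E = ½ m v² = 0.5 × 4.931 × 10^11 × (13800)² = 4.695 × 10^19 J

E ≈ 4.70 × 10^19 J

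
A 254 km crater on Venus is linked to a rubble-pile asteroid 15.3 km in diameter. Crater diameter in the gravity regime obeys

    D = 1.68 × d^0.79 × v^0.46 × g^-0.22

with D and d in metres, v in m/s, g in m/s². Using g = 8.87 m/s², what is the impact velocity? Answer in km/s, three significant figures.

Rearranging for v: v = [D / (1.68 · 15300^0.79 · 8.87^-0.22)]^(1/0.46).
D = 254000 m.
15300^0.79 = 2023
8.87^-0.22 = 0.6187
Denominator = 1.68 × 2023 × 0.6187 = 2103
D / 2103 = 254000 / 2103 = 120.8
v = 120.8^(1/0.46) = 120.8^2.1739 = 33590 m/s

v ≈ 33.6 km/s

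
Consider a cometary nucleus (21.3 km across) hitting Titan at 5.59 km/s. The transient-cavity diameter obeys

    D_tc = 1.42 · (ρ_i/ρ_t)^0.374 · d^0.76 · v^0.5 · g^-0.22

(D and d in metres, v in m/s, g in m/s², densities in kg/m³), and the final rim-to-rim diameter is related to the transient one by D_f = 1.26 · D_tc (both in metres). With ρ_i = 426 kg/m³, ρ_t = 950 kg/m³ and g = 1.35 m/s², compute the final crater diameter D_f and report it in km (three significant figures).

In SI: d = 21300 m, v = 5590 m/s.
(ρ_i/ρ_t)^0.374 = (426/950)^0.374 = 0.7409
d^0.76 = 21300^0.76 = 1948
v^0.5 = 5590^0.5 = 74.77
g^-0.22 = 1.35^-0.22 = 0.9361
D_tc = 1.42 × 0.7409 × 1948 × 74.77 × 0.9361 = 1.434 × 10^5 m
D_f = 1.26 × 1.434 × 10^5 = 1.807 × 10^5 m
     = 180.7 km

D_f ≈ 181 km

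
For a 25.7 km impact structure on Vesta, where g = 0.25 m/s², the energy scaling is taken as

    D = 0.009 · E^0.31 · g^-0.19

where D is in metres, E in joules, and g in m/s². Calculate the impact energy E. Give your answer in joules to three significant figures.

E ≈ 2.86 × 10^20 J

Rearranging: E = [D / (0.009 · g^-0.19)]^(1/0.31).
D = 25700 m.
g^-0.19 = 0.25^-0.19 = 1.301
D / (0.009 × 1.301) = 25700 / (0.01171) = 2.195 × 10^6
E = (2.195 × 10^6)^3.2258 = 2.859 × 10^20 J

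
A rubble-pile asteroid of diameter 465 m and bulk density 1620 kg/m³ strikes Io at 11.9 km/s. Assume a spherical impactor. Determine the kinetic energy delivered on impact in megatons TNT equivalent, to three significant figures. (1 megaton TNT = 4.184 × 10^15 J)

v = 11900 m/s.
Mass m = (π/6) ρ d³ = (π/6) × 1620 × (465)³ = 8.528 × 10^10 kg
E = ½ m v² = 0.5 × 8.528 × 10^10 × (11900)² = 6.038 × 10^18 J
   = 6.038 × 10^18 / 4.184×10^15 = 1443 Mt

E ≈ 1440 Mt TNT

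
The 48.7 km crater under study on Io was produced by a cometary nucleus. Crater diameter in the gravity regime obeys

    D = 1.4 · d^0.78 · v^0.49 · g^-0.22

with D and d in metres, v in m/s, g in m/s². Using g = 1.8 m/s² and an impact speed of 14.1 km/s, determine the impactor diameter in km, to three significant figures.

d ≈ 1.94 km

Rearranging for d: d = [D / (1.4 · 14100^0.49 · 1.8^-0.22)]^(1/0.78).
D = 48700 m.
14100^0.49 = 107.9
1.8^-0.22 = 0.8787
Denominator = 1.4 × 107.9 × 0.8787 = 132.7
D / 132.7 = 48700 / 132.7 = 367.0
d = 367.0^(1/0.78) = 367.0^1.2821 = 1942 m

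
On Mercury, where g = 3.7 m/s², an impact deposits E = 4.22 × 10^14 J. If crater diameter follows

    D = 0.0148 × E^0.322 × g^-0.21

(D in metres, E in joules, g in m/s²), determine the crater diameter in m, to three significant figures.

D ≈ 576 m

E^0.322 = (4.22 × 10^14)^0.322 = 5.121 × 10^4
g^-0.21 = 3.7^-0.21 = 0.7598
D = 0.0148 × 5.121 × 10^4 × 0.7598 = 575.9 m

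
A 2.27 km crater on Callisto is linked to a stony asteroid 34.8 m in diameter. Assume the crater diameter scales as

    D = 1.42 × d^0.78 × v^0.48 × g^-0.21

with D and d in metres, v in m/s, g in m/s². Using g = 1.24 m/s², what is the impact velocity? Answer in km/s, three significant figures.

Rearranging for v: v = [D / (1.42 · 34.8^0.78 · 1.24^-0.21)]^(1/0.48).
D = 2270 m.
34.8^0.78 = 15.94
1.24^-0.21 = 0.9558
Denominator = 1.42 × 15.94 × 0.9558 = 21.63
D / 21.63 = 2270 / 21.63 = 104.9
v = 104.9^(1/0.48) = 104.9^2.0833 = 16214 m/s

v ≈ 16.2 km/s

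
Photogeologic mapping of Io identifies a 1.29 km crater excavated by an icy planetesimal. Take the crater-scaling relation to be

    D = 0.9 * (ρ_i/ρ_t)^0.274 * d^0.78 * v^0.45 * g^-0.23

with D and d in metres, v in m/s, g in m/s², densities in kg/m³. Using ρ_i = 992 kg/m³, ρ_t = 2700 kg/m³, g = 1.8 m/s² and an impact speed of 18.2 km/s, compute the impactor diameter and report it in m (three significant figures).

Rearranging for d: d = [D / (0.9 · (992/2700)^0.274 · 18200^0.45 · 1.8^-0.23)]^(1/0.78).
D = 1290 m.
(992/2700)^0.274 = 0.7601
18200^0.45 = 82.61
1.8^-0.23 = 0.8735
Denominator = 0.9 × 0.7601 × 82.61 × 0.8735 = 49.36
D / 49.36 = 1290 / 49.36 = 26.13
d = 26.13^(1/0.78) = 26.13^1.2821 = 65.60 m

d ≈ 65.6 m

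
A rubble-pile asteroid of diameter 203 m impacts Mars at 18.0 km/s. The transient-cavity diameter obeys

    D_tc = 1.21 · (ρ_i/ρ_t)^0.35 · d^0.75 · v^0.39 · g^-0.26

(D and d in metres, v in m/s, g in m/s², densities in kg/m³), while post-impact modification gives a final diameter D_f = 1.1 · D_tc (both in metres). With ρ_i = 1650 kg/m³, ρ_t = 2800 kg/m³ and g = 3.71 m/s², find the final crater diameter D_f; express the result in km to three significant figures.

D_f ≈ 1.93 km

v = 18000 m/s.
(ρ_i/ρ_t)^0.35 = (1650/2800)^0.35 = 0.8310
d^0.75 = 203^0.75 = 53.78
v^0.39 = 18000^0.39 = 45.66
g^-0.26 = 3.71^-0.26 = 0.7112
D_tc = 1.21 × 0.8310 × 53.78 × 45.66 × 0.7112 = 1756 m
D_f = 1.1 × 1756 = 1932 m
     = 1.932 km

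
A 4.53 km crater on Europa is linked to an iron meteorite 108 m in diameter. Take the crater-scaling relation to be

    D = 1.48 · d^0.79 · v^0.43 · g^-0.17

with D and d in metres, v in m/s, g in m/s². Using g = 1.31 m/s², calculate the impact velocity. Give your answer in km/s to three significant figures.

v ≈ 26.1 km/s

Rearranging for v: v = [D / (1.48 · 108^0.79 · 1.31^-0.17)]^(1/0.43).
D = 4530 m.
108^0.79 = 40.40
1.31^-0.17 = 0.9551
Denominator = 1.48 × 40.40 × 0.9551 = 57.11
D / 57.11 = 4530 / 57.11 = 79.32
v = 79.32^(1/0.43) = 79.32^2.3256 = 26134 m/s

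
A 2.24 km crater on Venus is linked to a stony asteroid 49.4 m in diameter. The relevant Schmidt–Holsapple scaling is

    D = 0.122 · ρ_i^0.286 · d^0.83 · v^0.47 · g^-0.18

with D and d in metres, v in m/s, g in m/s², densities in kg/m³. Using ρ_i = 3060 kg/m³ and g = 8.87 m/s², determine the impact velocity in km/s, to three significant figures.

Rearranging for v: v = [D / (0.122 · 3060^0.286 · 49.4^0.83 · 8.87^-0.18)]^(1/0.47).
D = 2240 m.
3060^0.286 = 9.929
49.4^0.83 = 25.46
8.87^-0.18 = 0.6751
Denominator = 0.122 × 9.929 × 25.46 × 0.6751 = 20.82
D / 20.82 = 2240 / 20.82 = 107.6
v = 107.6^(1/0.47) = 107.6^2.1277 = 21042 m/s

v ≈ 21.0 km/s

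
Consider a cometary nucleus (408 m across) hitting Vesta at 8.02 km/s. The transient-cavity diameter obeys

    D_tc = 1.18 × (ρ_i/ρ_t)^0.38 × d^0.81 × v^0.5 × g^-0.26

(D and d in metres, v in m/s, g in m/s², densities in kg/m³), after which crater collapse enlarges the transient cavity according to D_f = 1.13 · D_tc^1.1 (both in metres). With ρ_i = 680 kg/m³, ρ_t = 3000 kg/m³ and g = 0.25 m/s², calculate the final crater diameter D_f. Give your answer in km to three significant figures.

v = 8020 m/s.
(ρ_i/ρ_t)^0.38 = (680/3000)^0.38 = 0.5689
d^0.81 = 408^0.81 = 130.2
v^0.5 = 8020^0.5 = 89.55
g^-0.26 = 0.25^-0.26 = 1.434
D_tc = 1.18 × 0.5689 × 130.2 × 89.55 × 1.434 = 11220 m
D_f = 1.13 × (11220)^1.1 = 32216 m
     = 32.22 km

D_f ≈ 32.2 km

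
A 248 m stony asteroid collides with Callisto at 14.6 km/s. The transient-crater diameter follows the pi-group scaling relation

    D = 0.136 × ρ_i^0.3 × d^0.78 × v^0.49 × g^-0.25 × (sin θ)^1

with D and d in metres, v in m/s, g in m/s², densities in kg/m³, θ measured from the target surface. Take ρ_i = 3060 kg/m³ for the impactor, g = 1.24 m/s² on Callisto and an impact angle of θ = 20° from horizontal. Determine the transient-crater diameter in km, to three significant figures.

In SI units: v = 14600 m/s.
ρ_i^0.3 = 3060^0.3 = 11.11
d^0.78 = 248^0.78 = 73.73
v^0.49 = 14600^0.49 = 109.8
g^-0.25 = 1.24^-0.25 = 0.9476
(sin 20°)^1 = 0.3420^1 = 0.3420
D = 0.136 × 11.11 × 73.73 × 109.8 × 0.9476 × 0.3420 = 3964 m
   = 3.964 km

D ≈ 3.96 km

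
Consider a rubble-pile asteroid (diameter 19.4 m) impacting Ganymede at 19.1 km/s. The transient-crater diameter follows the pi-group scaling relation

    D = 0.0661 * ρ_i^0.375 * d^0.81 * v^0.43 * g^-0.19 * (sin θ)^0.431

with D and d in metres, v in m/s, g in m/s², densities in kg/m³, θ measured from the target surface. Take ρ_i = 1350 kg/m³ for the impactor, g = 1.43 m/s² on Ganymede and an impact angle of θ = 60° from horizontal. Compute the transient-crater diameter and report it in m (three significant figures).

D ≈ 663 m

In SI units: v = 19100 m/s.
ρ_i^0.375 = 1350^0.375 = 14.92
d^0.81 = 19.4^0.81 = 11.04
v^0.43 = 19100^0.43 = 69.32
g^-0.19 = 1.43^-0.19 = 0.9343
(sin 60°)^0.431 = 0.8660^0.431 = 0.9399
D = 0.0661 × 14.92 × 11.04 × 69.32 × 0.9343 × 0.9399 = 662.8 m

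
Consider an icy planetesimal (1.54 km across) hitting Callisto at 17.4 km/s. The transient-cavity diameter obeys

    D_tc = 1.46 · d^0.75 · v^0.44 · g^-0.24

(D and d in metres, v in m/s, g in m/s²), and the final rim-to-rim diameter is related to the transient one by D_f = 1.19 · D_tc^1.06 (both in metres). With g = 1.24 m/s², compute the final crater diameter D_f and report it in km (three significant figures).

D_f ≈ 54.7 km

In SI: d = 1540 m, v = 17400 m/s.
d^0.75 = 1540^0.75 = 245.8
v^0.44 = 17400^0.44 = 73.42
g^-0.24 = 1.24^-0.24 = 0.9497
D_tc = 1.46 × 245.8 × 73.42 × 0.9497 = 25020 m
D_f = 1.19 × (25020)^1.06 = 54668 m
     = 54.67 km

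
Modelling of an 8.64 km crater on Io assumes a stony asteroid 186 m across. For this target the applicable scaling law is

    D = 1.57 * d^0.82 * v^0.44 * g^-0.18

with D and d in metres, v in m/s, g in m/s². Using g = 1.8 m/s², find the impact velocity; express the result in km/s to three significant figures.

Rearranging for v: v = [D / (1.57 · 186^0.82 · 1.8^-0.18)]^(1/0.44).
D = 8640 m.
186^0.82 = 72.61
1.8^-0.18 = 0.8996
Denominator = 1.57 × 72.61 × 0.8996 = 102.6
D / 102.6 = 8640 / 102.6 = 84.21
v = 84.21^(1/0.44) = 84.21^2.2727 = 23756 m/s

v ≈ 23.8 km/s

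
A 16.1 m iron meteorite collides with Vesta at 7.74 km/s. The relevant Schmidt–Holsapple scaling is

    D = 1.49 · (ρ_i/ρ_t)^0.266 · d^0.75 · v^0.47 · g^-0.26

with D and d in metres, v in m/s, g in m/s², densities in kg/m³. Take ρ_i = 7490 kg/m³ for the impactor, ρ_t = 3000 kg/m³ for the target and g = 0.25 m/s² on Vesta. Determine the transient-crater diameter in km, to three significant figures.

D ≈ 1.47 km

In SI units: v = 7740 m/s.
(ρ_i/ρ_t)^0.266 = (7490/3000)^0.266 = 1.276
d^0.75 = 16.1^0.75 = 8.037
v^0.47 = 7740^0.47 = 67.25
g^-0.26 = 0.25^-0.26 = 1.434
D = 1.49 × 1.276 × 8.037 × 67.25 × 1.434 = 1474 m
   = 1.474 km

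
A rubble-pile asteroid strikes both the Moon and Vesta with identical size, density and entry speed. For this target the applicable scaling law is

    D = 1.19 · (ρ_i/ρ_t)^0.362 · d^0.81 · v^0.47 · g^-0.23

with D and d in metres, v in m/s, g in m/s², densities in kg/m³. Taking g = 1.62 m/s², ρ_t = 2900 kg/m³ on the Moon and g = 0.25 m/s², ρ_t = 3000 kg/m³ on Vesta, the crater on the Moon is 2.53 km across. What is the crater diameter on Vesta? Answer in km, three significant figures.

The impactor-only factors (d, v, ρ_i) cancel in the ratio, leaving D_Vesta/D_Moon = (g_Vesta/g_Moon)^-0.23 · (ρ_t,Moon/ρ_t,Vesta)^0.362.
(0.25/1.62)^-0.23 = 0.1543^-0.23 = 1.537
(2900/3000)^0.362 = 0.9667^0.362 = 0.9878
Ratio = 1.537 × 0.9878 = 1.518
D_Vesta = 1.518 × 2.53 km = 3.84 km

D ≈ 3.84 km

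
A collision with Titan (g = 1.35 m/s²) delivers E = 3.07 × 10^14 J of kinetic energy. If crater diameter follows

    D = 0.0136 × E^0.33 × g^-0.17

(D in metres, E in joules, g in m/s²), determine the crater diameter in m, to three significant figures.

D ≈ 780 m

E^0.33 = (3.07 × 10^14)^0.33 = 6.036 × 10^4
g^-0.17 = 1.35^-0.17 = 0.9503
D = 0.0136 × 6.036 × 10^4 × 0.9503 = 780.1 m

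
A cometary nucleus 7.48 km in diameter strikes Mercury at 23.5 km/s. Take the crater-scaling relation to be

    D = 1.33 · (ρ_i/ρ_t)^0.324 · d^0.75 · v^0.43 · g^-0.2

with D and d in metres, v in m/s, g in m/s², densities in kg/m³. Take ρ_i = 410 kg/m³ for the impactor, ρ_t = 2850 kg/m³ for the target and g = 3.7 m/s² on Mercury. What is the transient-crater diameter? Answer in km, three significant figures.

In SI units: d = 7480 m, v = 23500 m/s.
(ρ_i/ρ_t)^0.324 = (410/2850)^0.324 = 0.5335
d^0.75 = 7480^0.75 = 804.3
v^0.43 = 23500^0.43 = 75.78
g^-0.2 = 3.7^-0.2 = 0.7698
D = 1.33 × 0.5335 × 804.3 × 75.78 × 0.7698 = 33292 m
   = 33.29 km

D ≈ 33.3 km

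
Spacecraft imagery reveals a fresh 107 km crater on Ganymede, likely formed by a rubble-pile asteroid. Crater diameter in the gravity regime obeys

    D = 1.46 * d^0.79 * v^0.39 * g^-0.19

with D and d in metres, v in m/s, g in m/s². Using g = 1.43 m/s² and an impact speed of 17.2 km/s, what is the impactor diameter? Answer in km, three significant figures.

d ≈ 12.7 km

Rearranging for d: d = [D / (1.46 · 17200^0.39 · 1.43^-0.19)]^(1/0.79).
D = 107000 m.
17200^0.39 = 44.86
1.43^-0.19 = 0.9343
Denominator = 1.46 × 44.86 × 0.9343 = 61.19
D / 61.19 = 107000 / 61.19 = 1749
d = 1749^(1/0.79) = 1749^1.2658 = 12727 m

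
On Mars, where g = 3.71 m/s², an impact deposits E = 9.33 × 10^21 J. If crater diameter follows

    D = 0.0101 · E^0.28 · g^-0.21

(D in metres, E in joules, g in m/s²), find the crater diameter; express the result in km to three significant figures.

D ≈ 10.9 km

E^0.28 = (9.33 × 10^21)^0.28 = 1.418 × 10^6
g^-0.21 = 3.71^-0.21 = 0.7593
D = 0.0101 × 1.418 × 10^6 × 0.7593 = 10875 m
   = 10.87 km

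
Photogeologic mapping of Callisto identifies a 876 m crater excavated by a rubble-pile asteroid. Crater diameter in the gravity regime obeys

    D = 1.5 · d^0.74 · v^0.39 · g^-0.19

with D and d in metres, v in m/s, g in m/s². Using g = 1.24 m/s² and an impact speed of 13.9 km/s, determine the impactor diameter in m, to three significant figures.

Rearranging for d: d = [D / (1.5 · 13900^0.39 · 1.24^-0.19)]^(1/0.74).
13900^0.39 = 41.28
1.24^-0.19 = 0.9600
Denominator = 1.5 × 41.28 × 0.9600 = 59.44
D / 59.44 = 876 / 59.44 = 14.74
d = 14.74^(1/0.74) = 14.74^1.3514 = 37.94 m

d ≈ 37.9 m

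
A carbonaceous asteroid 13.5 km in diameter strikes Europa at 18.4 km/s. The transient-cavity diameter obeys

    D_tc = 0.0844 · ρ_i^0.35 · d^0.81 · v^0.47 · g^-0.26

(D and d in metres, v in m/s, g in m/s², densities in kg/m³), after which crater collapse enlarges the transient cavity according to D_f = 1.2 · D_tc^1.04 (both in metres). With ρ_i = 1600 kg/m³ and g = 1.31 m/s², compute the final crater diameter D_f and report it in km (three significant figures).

D_f ≈ 458 km

In SI: d = 13500 m, v = 18400 m/s.
ρ_i^0.35 = 1600^0.35 = 13.23
d^0.81 = 13500^0.81 = 2216
v^0.47 = 18400^0.47 = 101.0
g^-0.26 = 1.31^-0.26 = 0.9322
D_tc = 0.0844 × 13.23 × 2216 × 101.0 × 0.9322 = 2.330 × 10^5 m
D_f = 1.2 × (2.330 × 10^5)^1.04 = 4.584 × 10^5 m
     = 458.4 km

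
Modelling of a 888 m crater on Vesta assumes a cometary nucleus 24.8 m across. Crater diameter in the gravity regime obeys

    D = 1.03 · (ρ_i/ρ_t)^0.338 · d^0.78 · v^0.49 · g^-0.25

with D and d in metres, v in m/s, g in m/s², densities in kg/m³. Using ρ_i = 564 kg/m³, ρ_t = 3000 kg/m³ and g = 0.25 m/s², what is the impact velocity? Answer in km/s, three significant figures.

v ≈ 9.22 km/s

Rearranging for v: v = [D / (1.03 · (564/3000)^0.338 · 24.8^0.78 · 0.25^-0.25)]^(1/0.49).
(564/3000)^0.338 = 0.5684
24.8^0.78 = 12.24
0.25^-0.25 = 1.414
Denominator = 1.03 × 0.5684 × 12.24 × 1.414 = 10.13
D / 10.13 = 888 / 10.13 = 87.66
v = 87.66^(1/0.49) = 87.66^2.0408 = 9223 m/s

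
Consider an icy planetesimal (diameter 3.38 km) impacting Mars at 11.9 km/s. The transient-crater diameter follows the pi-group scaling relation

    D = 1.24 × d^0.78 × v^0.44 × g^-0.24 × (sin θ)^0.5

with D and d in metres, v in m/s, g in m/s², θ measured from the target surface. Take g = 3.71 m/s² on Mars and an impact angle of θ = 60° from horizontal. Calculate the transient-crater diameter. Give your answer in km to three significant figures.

D ≈ 29.6 km

In SI units: d = 3380 m, v = 11900 m/s.
d^0.78 = 3380^0.78 = 565.7
v^0.44 = 11900^0.44 = 62.12
g^-0.24 = 3.71^-0.24 = 0.7300
(sin 60°)^0.5 = 0.8660^0.5 = 0.9306
D = 1.24 × 565.7 × 62.12 × 0.7300 × 0.9306 = 29602 m
   = 29.60 km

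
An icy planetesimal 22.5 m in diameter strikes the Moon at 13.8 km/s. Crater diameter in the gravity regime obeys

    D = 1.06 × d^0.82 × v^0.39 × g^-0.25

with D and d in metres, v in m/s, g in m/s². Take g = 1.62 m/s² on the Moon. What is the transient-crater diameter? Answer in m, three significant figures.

D ≈ 497 m

In SI units: v = 13800 m/s.
d^0.82 = 22.5^0.82 = 12.85
v^0.39 = 13800^0.39 = 41.17
g^-0.25 = 1.62^-0.25 = 0.8864
D = 1.06 × 12.85 × 41.17 × 0.8864 = 497.1 m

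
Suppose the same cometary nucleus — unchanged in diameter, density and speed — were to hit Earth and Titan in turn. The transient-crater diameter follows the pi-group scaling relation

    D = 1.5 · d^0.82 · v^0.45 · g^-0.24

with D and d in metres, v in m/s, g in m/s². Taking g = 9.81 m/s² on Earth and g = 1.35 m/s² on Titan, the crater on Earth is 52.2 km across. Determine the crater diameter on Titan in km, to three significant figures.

D ≈ 84.0 km

All impactor-dependent factors cancel in the ratio, leaving D_Titan/D_Earth = (g_Titan/g_Earth)^-0.24.
(1.35/9.81)^-0.24 = 0.1376^-0.24 = 1.610
D_Titan = 1.610 × 52.2 km = 84.0 km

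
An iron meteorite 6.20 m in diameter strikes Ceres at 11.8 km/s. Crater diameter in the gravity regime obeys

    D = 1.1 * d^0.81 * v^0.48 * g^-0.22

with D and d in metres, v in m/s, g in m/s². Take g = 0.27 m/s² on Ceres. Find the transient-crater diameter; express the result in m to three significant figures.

D ≈ 579 m

In SI units: v = 11800 m/s.
d^0.81 = 6.2^0.81 = 4.384
v^0.48 = 11800^0.48 = 90.05
g^-0.22 = 0.27^-0.22 = 1.334
D = 1.1 × 4.384 × 90.05 × 1.334 = 579.3 m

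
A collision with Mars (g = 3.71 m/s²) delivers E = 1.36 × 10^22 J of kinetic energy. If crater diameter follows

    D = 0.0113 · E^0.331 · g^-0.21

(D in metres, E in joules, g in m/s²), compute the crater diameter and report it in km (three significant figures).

D ≈ 182 km

E^0.331 = (1.36 × 10^22)^0.331 = 2.119 × 10^7
g^-0.21 = 3.71^-0.21 = 0.7593
D = 0.0113 × 2.119 × 10^7 × 0.7593 = 1.818 × 10^5 m
   = 181.8 km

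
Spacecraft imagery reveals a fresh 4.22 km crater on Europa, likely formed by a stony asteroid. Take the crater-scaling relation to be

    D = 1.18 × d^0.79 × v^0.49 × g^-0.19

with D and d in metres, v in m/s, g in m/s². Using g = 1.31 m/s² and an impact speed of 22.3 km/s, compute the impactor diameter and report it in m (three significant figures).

d ≈ 67.5 m

Rearranging for d: d = [D / (1.18 · 22300^0.49 · 1.31^-0.19)]^(1/0.79).
D = 4220 m.
22300^0.49 = 135.1
1.31^-0.19 = 0.9500
Denominator = 1.18 × 135.1 × 0.9500 = 151.4
D / 151.4 = 4220 / 151.4 = 27.87
d = 27.87^(1/0.79) = 27.87^1.2658 = 67.49 m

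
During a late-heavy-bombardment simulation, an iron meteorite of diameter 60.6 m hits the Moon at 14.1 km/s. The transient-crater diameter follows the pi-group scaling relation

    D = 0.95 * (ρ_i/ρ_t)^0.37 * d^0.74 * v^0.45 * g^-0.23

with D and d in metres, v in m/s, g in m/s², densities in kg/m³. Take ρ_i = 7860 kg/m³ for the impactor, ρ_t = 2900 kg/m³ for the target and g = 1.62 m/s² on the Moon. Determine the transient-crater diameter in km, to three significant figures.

In SI units: v = 14100 m/s.
(ρ_i/ρ_t)^0.37 = (7860/2900)^0.37 = 1.446
d^0.74 = 60.6^0.74 = 20.85
v^0.45 = 14100^0.45 = 73.65
g^-0.23 = 1.62^-0.23 = 0.8950
D = 0.95 × 1.446 × 20.85 × 73.65 × 0.8950 = 1888 m
   = 1.888 km

D ≈ 1.89 km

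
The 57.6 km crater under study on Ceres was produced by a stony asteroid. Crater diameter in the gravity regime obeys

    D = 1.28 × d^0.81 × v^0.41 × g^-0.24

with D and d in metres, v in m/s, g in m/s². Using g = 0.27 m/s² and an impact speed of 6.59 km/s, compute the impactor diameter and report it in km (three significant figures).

Rearranging for d: d = [D / (1.28 · 6590^0.41 · 0.27^-0.24)]^(1/0.81).
D = 57600 m.
6590^0.41 = 36.79
0.27^-0.24 = 1.369
Denominator = 1.28 × 36.79 × 1.369 = 64.47
D / 64.47 = 57600 / 64.47 = 893.4
d = 893.4^(1/0.81) = 893.4^1.2346 = 4399 m

d ≈ 4.40 km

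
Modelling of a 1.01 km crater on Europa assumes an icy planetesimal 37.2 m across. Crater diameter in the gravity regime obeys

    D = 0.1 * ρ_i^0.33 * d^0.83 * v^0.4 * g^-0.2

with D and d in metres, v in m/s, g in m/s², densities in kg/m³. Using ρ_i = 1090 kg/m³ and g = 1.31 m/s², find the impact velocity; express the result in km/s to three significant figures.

Rearranging for v: v = [D / (0.1 · 1090^0.33 · 37.2^0.83 · 1.31^-0.2)]^(1/0.4).
D = 1010 m.
1090^0.33 = 10.05
37.2^0.83 = 20.12
1.31^-0.2 = 0.9474
Denominator = 0.1 × 10.05 × 20.12 × 0.9474 = 19.16
D / 19.16 = 1010 / 19.16 = 52.71
v = 52.71^(1/0.4) = 52.71^2.5 = 20171 m/s

v ≈ 20.2 km/s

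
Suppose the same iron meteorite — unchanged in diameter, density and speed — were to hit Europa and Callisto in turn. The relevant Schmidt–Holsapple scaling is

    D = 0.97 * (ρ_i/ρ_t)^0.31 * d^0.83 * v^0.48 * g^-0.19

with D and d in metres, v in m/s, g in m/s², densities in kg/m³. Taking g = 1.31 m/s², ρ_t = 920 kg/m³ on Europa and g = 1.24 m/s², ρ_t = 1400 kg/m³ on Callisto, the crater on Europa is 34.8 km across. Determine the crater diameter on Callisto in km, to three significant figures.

The impactor-only factors (d, v, ρ_i) cancel in the ratio, leaving D_Callisto/D_Europa = (g_Callisto/g_Europa)^-0.19 · (ρ_t,Europa/ρ_t,Callisto)^0.31.
(1.24/1.31)^-0.19 = 0.9466^-0.19 = 1.010
(920/1400)^0.31 = 0.6571^0.31 = 0.8779
Ratio = 1.010 × 0.8779 = 0.8867
D_Callisto = 0.8867 × 34.8 km = 30.9 km

D ≈ 30.9 km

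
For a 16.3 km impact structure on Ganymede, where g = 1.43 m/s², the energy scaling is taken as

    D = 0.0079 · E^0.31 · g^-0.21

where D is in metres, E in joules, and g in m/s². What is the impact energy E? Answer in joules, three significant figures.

E ≈ 2.98 × 10^20 J

Rearranging: E = [D / (0.0079 · g^-0.21)]^(1/0.31).
D = 16300 m.
g^-0.21 = 1.43^-0.21 = 0.9276
D / (0.0079 × 0.9276) = 16300 / (7.328 × 10^-3) = 2.224 × 10^6
E = (2.224 × 10^6)^3.2258 = 2.983 × 10^20 J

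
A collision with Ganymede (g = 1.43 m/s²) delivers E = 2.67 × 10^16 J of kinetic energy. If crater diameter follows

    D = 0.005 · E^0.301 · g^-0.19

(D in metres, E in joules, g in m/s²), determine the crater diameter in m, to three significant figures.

E^0.301 = (2.67 × 10^16)^0.301 = 8.798 × 10^4
g^-0.19 = 1.43^-0.19 = 0.9343
D = 0.005 × 8.798 × 10^4 × 0.9343 = 411.0 m

D ≈ 411 m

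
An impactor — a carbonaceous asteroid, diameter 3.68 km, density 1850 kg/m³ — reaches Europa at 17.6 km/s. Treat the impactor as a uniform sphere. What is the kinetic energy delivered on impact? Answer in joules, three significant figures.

d = 3680 m; v = 17600 m/s.
Mass m = (π/6) ρ d³ = (π/6) × 1850 × (3680)³ = 4.827 × 10^13 kg
E = ½ m v² = 0.5 × 4.827 × 10^13 × (17600)² = 7.476 × 10^21 J

E ≈ 7.48 × 10^21 J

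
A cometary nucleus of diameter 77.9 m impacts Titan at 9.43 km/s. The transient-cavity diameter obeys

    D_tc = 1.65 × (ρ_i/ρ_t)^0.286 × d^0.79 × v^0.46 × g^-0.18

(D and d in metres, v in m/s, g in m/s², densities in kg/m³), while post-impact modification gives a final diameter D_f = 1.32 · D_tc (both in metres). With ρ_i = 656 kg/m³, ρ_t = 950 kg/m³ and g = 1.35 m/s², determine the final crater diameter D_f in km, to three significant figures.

D_f ≈ 3.90 km

v = 9430 m/s.
(ρ_i/ρ_t)^0.286 = (656/950)^0.286 = 0.8995
d^0.79 = 77.9^0.79 = 31.21
v^0.46 = 9430^0.46 = 67.34
g^-0.18 = 1.35^-0.18 = 0.9474
D_tc = 1.65 × 0.8995 × 31.21 × 67.34 × 0.9474 = 2955 m
D_f = 1.32 × 2955 = 3901 m
     = 3.901 km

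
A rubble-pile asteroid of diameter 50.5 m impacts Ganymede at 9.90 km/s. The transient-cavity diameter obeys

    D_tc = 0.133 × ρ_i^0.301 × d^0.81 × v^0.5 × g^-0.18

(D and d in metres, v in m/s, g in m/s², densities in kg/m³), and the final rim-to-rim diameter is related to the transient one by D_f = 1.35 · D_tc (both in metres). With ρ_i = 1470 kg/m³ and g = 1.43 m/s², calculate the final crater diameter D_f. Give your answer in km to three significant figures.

D_f ≈ 3.61 km

v = 9900 m/s.
ρ_i^0.301 = 1470^0.301 = 8.982
d^0.81 = 50.5^0.81 = 23.97
v^0.5 = 9900^0.5 = 99.50
g^-0.18 = 1.43^-0.18 = 0.9376
D_tc = 0.133 × 8.982 × 23.97 × 99.50 × 0.9376 = 2671 m
D_f = 1.35 × 2671 = 3606 m
     = 3.606 km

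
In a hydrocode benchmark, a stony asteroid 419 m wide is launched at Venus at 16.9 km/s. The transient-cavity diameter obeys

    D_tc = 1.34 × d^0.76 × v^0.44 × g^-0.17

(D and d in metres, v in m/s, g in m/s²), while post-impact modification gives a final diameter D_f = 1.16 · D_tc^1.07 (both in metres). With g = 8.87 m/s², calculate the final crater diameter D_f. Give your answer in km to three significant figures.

v = 16900 m/s.
d^0.76 = 419^0.76 = 98.37
v^0.44 = 16900^0.44 = 72.49
g^-0.17 = 8.87^-0.17 = 0.6900
D_tc = 1.34 × 98.37 × 72.49 × 0.6900 = 6593 m
D_f = 1.16 × (6593)^1.07 = 14154 m
     = 14.15 km

D_f ≈ 14.2 km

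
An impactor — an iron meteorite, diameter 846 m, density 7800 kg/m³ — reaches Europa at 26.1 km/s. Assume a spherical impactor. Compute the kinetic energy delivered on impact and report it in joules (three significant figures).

v = 26100 m/s.
Mass m = (π/6) ρ d³ = (π/6) × 7800 × (846)³ = 2.473 × 10^12 kg
E = ½ m v² = 0.5 × 2.473 × 10^12 × (26100)² = 8.423 × 10^20 J

E ≈ 8.42 × 10^20 J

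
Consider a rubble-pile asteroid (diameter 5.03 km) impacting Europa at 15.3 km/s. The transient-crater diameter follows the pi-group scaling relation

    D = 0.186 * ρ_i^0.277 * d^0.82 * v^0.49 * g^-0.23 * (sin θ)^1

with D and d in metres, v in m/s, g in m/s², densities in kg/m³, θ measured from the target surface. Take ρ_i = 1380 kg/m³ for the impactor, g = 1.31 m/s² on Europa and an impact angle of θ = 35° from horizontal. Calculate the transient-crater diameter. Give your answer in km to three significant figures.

In SI units: d = 5030 m, v = 15300 m/s.
ρ_i^0.277 = 1380^0.277 = 7.409
d^0.82 = 5030^0.82 = 1085
v^0.49 = 15300^0.49 = 112.3
g^-0.23 = 1.31^-0.23 = 0.9398
(sin 35°)^1 = 0.5736^1 = 0.5736
D = 0.186 × 7.409 × 1085 × 112.3 × 0.9398 × 0.5736 = 90516 m
   = 90.52 km

D ≈ 90.5 km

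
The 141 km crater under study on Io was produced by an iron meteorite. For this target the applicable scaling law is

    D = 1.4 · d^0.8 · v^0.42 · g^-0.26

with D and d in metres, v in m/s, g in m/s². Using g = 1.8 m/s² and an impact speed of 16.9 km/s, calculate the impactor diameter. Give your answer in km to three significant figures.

d ≈ 13.1 km

Rearranging for d: d = [D / (1.4 · 16900^0.42 · 1.8^-0.26)]^(1/0.8).
D = 141000 m.
16900^0.42 = 59.66
1.8^-0.26 = 0.8583
Denominator = 1.4 × 59.66 × 0.8583 = 71.69
D / 71.69 = 141000 / 71.69 = 1967
d = 1967^(1/0.8) = 1967^1.25 = 13100 m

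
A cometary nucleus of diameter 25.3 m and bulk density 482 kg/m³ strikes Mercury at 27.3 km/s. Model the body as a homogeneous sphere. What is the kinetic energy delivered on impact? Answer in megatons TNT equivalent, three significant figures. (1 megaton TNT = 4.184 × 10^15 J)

v = 27300 m/s.
Mass m = (π/6) ρ d³ = (π/6) × 482 × (25.3)³ = 4.087 × 10^6 kg
E = ½ m v² = 0.5 × 4.087 × 10^6 × (27300)² = 1.523 × 10^15 J
   = 1.523 × 10^15 / 4.184×10^15 = 0.3640 Mt

E ≈ 0.364 Mt TNT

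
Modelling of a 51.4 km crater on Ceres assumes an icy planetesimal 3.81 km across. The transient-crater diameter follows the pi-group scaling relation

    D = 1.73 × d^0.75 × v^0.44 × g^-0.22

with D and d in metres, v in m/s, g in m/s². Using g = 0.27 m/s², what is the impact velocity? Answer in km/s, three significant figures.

v ≈ 5.99 km/s

Rearranging for v: v = [D / (1.73 · 3810^0.75 · 0.27^-0.22)]^(1/0.44).
D = 51400 m.
3810^0.75 = 484.9
0.27^-0.22 = 1.334
Denominator = 1.73 × 484.9 × 1.334 = 1119
D / 1119 = 51400 / 1119 = 45.93
v = 45.93^(1/0.44) = 45.93^2.2727 = 5990 m/s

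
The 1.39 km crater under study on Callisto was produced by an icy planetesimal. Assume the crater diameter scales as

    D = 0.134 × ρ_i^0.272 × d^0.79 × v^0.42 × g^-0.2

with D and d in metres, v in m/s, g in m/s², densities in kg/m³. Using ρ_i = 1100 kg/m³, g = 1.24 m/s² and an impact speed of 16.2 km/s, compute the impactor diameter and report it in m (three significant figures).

d ≈ 66.4 m

Rearranging for d: d = [D / (0.134 · 1100^0.272 · 16200^0.42 · 1.24^-0.2)]^(1/0.79).
D = 1390 m.
1100^0.272 = 6.718
16200^0.42 = 58.61
1.24^-0.2 = 0.9579
Denominator = 0.134 × 6.718 × 58.61 × 0.9579 = 50.54
D / 50.54 = 1390 / 50.54 = 27.50
d = 27.50^(1/0.79) = 27.50^1.2658 = 66.36 m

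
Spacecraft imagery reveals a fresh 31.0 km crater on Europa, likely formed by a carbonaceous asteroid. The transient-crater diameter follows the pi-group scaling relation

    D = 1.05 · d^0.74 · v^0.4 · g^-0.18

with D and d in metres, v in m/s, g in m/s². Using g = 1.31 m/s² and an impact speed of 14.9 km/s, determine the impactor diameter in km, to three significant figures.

d ≈ 6.51 km

Rearranging for d: d = [D / (1.05 · 14900^0.4 · 1.31^-0.18)]^(1/0.74).
D = 31000 m.
14900^0.4 = 46.70
1.31^-0.18 = 0.9526
Denominator = 1.05 × 46.70 × 0.9526 = 46.71
D / 46.71 = 31000 / 46.71 = 663.7
d = 663.7^(1/0.74) = 663.7^1.3514 = 6510 m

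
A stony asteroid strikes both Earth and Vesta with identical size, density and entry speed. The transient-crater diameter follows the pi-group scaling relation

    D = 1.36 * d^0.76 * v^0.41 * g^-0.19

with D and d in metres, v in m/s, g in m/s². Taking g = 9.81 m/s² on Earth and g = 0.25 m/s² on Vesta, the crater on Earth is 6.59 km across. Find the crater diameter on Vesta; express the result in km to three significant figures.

All impactor-dependent factors cancel in the ratio, leaving D_Vesta/D_Earth = (g_Vesta/g_Earth)^-0.19.
(0.25/9.81)^-0.19 = 0.02548^-0.19 = 2.008
D_Vesta = 2.008 × 6.59 km = 13.2 km

D ≈ 13.2 km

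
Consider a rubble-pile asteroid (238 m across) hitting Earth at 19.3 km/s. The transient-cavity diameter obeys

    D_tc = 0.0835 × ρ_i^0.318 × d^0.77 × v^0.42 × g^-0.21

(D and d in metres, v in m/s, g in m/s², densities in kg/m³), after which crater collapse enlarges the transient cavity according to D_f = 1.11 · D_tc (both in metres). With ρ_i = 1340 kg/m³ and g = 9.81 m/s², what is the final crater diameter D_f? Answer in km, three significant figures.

v = 19300 m/s.
ρ_i^0.318 = 1340^0.318 = 9.872
d^0.77 = 238^0.77 = 67.60
v^0.42 = 19300^0.42 = 63.09
g^-0.21 = 9.81^-0.21 = 0.6191
D_tc = 0.0835 × 9.872 × 67.60 × 63.09 × 0.6191 = 2177 m
D_f = 1.11 × 2177 = 2416 m
     = 2.416 km

D_f ≈ 2.42 km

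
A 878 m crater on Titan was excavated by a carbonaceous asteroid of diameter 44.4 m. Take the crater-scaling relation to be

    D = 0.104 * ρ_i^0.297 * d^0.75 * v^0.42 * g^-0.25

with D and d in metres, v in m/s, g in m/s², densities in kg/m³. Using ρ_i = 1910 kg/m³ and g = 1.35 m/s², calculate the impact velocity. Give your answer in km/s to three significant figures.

v ≈ 14.6 km/s

Rearranging for v: v = [D / (0.104 · 1910^0.297 · 44.4^0.75 · 1.35^-0.25)]^(1/0.42).
1910^0.297 = 9.429
44.4^0.75 = 17.20
1.35^-0.25 = 0.9277
Denominator = 0.104 × 9.429 × 17.20 × 0.9277 = 15.65
D / 15.65 = 878 / 15.65 = 56.10
v = 56.10^(1/0.42) = 56.10^2.381 = 14598 m/s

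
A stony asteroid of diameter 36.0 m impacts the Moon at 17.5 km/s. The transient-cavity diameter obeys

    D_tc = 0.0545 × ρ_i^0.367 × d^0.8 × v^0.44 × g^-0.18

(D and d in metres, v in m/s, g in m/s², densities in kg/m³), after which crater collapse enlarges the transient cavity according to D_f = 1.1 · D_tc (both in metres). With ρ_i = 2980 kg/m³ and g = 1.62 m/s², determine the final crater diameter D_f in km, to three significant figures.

v = 17500 m/s.
ρ_i^0.367 = 2980^0.367 = 18.84
d^0.8 = 36^0.8 = 17.58
v^0.44 = 17500^0.44 = 73.61
g^-0.18 = 1.62^-0.18 = 0.9168
D_tc = 0.0545 × 18.84 × 17.58 × 73.61 × 0.9168 = 1218 m
D_f = 1.1 × 1218 = 1340 m
     = 1.340 km

D_f ≈ 1.34 km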